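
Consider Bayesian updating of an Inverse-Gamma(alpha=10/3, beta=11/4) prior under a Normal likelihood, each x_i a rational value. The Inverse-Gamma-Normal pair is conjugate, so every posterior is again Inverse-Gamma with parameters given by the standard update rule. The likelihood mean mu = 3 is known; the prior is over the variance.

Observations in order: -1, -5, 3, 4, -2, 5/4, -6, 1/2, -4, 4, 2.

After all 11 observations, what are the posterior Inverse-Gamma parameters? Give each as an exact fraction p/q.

alpha=53/6, beta=4045/32

obs 1: x=-1 → posterior Inverse-Gamma(23/6, 43/4)
obs 2: x=-5 → posterior Inverse-Gamma(13/3, 171/4)
obs 3: x=3 → posterior Inverse-Gamma(29/6, 171/4)
obs 4: x=4 → posterior Inverse-Gamma(16/3, 173/4)
obs 5: x=-2 → posterior Inverse-Gamma(35/6, 223/4)
obs 6: x=5/4 → posterior Inverse-Gamma(19/3, 1833/32)
obs 7: x=-6 → posterior Inverse-Gamma(41/6, 3129/32)
obs 8: x=1/2 → posterior Inverse-Gamma(22/3, 3229/32)
obs 9: x=-4 → posterior Inverse-Gamma(47/6, 4013/32)
obs 10: x=4 → posterior Inverse-Gamma(25/3, 4029/32)
obs 11: x=2 → posterior Inverse-Gamma(53/6, 4045/32)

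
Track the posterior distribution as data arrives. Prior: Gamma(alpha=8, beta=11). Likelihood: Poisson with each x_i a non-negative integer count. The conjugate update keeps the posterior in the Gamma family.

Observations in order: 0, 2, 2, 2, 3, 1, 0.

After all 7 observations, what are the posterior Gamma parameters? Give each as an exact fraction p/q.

obs 1: x=0 → posterior Gamma(8, 12)
obs 2: x=2 → posterior Gamma(10, 13)
obs 3: x=2 → posterior Gamma(12, 14)
obs 4: x=2 → posterior Gamma(14, 15)
obs 5: x=3 → posterior Gamma(17, 16)
obs 6: x=1 → posterior Gamma(18, 17)
obs 7: x=0 → posterior Gamma(18, 18)

alpha=18, beta=18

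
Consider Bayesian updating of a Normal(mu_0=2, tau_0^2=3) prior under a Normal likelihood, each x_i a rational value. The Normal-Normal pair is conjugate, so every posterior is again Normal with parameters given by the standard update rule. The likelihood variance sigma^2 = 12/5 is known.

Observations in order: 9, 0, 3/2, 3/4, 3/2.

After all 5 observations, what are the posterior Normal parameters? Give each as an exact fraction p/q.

mu_0=287/116, tau_0^2=12/29

obs 1: x=9 → posterior Normal(53/9, 4/3)
obs 2: x=0 → posterior Normal(53/14, 6/7)
obs 3: x=3/2 → posterior Normal(121/38, 12/19)
obs 4: x=3/4 → posterior Normal(257/96, 1/2)
obs 5: x=3/2 → posterior Normal(287/116, 12/29)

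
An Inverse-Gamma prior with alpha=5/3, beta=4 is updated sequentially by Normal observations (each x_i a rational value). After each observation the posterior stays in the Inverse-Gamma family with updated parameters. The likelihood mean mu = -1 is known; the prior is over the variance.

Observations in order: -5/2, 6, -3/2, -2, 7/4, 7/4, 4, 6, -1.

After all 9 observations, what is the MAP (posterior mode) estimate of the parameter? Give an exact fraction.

3591/344

obs 1: x=-5/2 → posterior Inverse-Gamma(13/6, 41/8)
obs 2: x=6 → posterior Inverse-Gamma(8/3, 237/8)
obs 3: x=-3/2 → posterior Inverse-Gamma(19/6, 119/4)
obs 4: x=-2 → posterior Inverse-Gamma(11/3, 121/4)
obs 5: x=7/4 → posterior Inverse-Gamma(25/6, 1089/32)
obs 6: x=7/4 → posterior Inverse-Gamma(14/3, 605/16)
obs 7: x=4 → posterior Inverse-Gamma(31/6, 805/16)
obs 8: x=6 → posterior Inverse-Gamma(17/3, 1197/16)
obs 9: x=-1 → posterior Inverse-Gamma(37/6, 1197/16)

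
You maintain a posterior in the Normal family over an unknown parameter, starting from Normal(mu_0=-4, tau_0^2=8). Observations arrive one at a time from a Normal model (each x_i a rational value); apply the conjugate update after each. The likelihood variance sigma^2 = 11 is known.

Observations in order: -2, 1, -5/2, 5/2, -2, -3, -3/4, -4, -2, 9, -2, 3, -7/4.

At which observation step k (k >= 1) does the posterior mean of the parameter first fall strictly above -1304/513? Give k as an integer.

k = 2

obs 1: x=-2 → posterior Normal(-60/19, 88/19)
obs 2: x=1 → posterior Normal(-52/27, 88/27)
obs 3: x=-5/2 → posterior Normal(-72/35, 88/35)
obs 4: x=5/2 → posterior Normal(-52/43, 88/43)
obs 5: x=-2 → posterior Normal(-4/3, 88/51)
obs 6: x=-3 → posterior Normal(-92/59, 88/59)
obs 7: x=-3/4 → posterior Normal(-98/67, 88/67)
obs 8: x=-4 → posterior Normal(-26/15, 88/75)
obs 9: x=-2 → posterior Normal(-146/83, 88/83)
obs 10: x=9 → posterior Normal(-74/91, 88/91)
obs 11: x=-2 → posterior Normal(-10/11, 8/9)
obs 12: x=3 → posterior Normal(-66/107, 88/107)
obs 13: x=-7/4 → posterior Normal(-16/23, 88/115)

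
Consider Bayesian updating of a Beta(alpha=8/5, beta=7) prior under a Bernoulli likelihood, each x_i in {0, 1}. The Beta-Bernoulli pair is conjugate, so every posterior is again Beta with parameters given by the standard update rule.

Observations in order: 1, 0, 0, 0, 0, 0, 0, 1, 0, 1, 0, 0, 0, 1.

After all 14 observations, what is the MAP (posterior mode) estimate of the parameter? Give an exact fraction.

23/103

obs 1: x=1 → posterior Beta(13/5, 7)
obs 2: x=0 → posterior Beta(13/5, 8)
obs 3: x=0 → posterior Beta(13/5, 9)
obs 4: x=0 → posterior Beta(13/5, 10)
obs 5: x=0 → posterior Beta(13/5, 11)
obs 6: x=0 → posterior Beta(13/5, 12)
obs 7: x=0 → posterior Beta(13/5, 13)
obs 8: x=1 → posterior Beta(18/5, 13)
obs 9: x=0 → posterior Beta(18/5, 14)
obs 10: x=1 → posterior Beta(23/5, 14)
obs 11: x=0 → posterior Beta(23/5, 15)
obs 12: x=0 → posterior Beta(23/5, 16)
obs 13: x=0 → posterior Beta(23/5, 17)
obs 14: x=1 → posterior Beta(28/5, 17)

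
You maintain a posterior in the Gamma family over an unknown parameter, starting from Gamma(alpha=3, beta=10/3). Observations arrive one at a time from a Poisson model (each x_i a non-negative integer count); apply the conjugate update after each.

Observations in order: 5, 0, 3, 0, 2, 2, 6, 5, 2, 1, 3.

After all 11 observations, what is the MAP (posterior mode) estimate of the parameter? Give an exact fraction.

obs 1: x=5 → posterior Gamma(8, 13/3)
obs 2: x=0 → posterior Gamma(8, 16/3)
obs 3: x=3 → posterior Gamma(11, 19/3)
obs 4: x=0 → posterior Gamma(11, 22/3)
obs 5: x=2 → posterior Gamma(13, 25/3)
obs 6: x=2 → posterior Gamma(15, 28/3)
obs 7: x=6 → posterior Gamma(21, 31/3)
obs 8: x=5 → posterior Gamma(26, 34/3)
obs 9: x=2 → posterior Gamma(28, 37/3)
obs 10: x=1 → posterior Gamma(29, 40/3)
obs 11: x=3 → posterior Gamma(32, 43/3)

93/43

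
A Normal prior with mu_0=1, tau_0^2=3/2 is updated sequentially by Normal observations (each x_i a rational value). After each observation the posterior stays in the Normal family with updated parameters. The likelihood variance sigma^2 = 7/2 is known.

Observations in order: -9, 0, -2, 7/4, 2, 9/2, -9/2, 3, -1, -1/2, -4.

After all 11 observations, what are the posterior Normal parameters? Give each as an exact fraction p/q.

obs 1: x=-9 → posterior Normal(-2, 21/20)
obs 2: x=0 → posterior Normal(-20/13, 21/26)
obs 3: x=-2 → posterior Normal(-13/8, 21/32)
obs 4: x=7/4 → posterior Normal(-83/76, 21/38)
obs 5: x=2 → posterior Normal(-59/88, 21/44)
obs 6: x=9/2 → posterior Normal(-1/20, 21/50)
obs 7: x=-9/2 → posterior Normal(-59/112, 3/8)
obs 8: x=3 → posterior Normal(-23/124, 21/62)
obs 9: x=-1 → posterior Normal(-35/136, 21/68)
obs 10: x=-1/2 → posterior Normal(-41/148, 21/74)
obs 11: x=-4 → posterior Normal(-89/160, 21/80)

mu_0=-89/160, tau_0^2=21/80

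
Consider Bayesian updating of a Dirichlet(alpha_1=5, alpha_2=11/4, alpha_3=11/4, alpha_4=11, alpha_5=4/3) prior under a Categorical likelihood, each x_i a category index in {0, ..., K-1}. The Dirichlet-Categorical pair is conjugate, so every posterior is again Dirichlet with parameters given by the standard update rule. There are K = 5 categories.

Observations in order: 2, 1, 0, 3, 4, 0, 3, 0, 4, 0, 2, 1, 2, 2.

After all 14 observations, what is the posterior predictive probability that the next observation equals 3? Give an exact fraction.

6/17

obs 1: x=2 → posterior Dirichlet(5, 11/4, 15/4, 11, 4/3)
obs 2: x=1 → posterior Dirichlet(5, 15/4, 15/4, 11, 4/3)
obs 3: x=0 → posterior Dirichlet(6, 15/4, 15/4, 11, 4/3)
obs 4: x=3 → posterior Dirichlet(6, 15/4, 15/4, 12, 4/3)
obs 5: x=4 → posterior Dirichlet(6, 15/4, 15/4, 12, 7/3)
obs 6: x=0 → posterior Dirichlet(7, 15/4, 15/4, 12, 7/3)
obs 7: x=3 → posterior Dirichlet(7, 15/4, 15/4, 13, 7/3)
obs 8: x=0 → posterior Dirichlet(8, 15/4, 15/4, 13, 7/3)
obs 9: x=4 → posterior Dirichlet(8, 15/4, 15/4, 13, 10/3)
obs 10: x=0 → posterior Dirichlet(9, 15/4, 15/4, 13, 10/3)
obs 11: x=2 → posterior Dirichlet(9, 15/4, 19/4, 13, 10/3)
obs 12: x=1 → posterior Dirichlet(9, 19/4, 19/4, 13, 10/3)
obs 13: x=2 → posterior Dirichlet(9, 19/4, 23/4, 13, 10/3)
obs 14: x=2 → posterior Dirichlet(9, 19/4, 27/4, 13, 10/3)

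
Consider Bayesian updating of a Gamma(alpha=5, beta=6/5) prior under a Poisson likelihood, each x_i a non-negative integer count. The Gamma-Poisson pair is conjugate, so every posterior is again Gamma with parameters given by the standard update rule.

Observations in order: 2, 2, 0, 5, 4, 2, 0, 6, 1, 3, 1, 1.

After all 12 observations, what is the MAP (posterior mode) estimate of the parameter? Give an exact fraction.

obs 1: x=2 → posterior Gamma(7, 11/5)
obs 2: x=2 → posterior Gamma(9, 16/5)
obs 3: x=0 → posterior Gamma(9, 21/5)
obs 4: x=5 → posterior Gamma(14, 26/5)
obs 5: x=4 → posterior Gamma(18, 31/5)
obs 6: x=2 → posterior Gamma(20, 36/5)
obs 7: x=0 → posterior Gamma(20, 41/5)
obs 8: x=6 → posterior Gamma(26, 46/5)
obs 9: x=1 → posterior Gamma(27, 51/5)
obs 10: x=3 → posterior Gamma(30, 56/5)
obs 11: x=1 → posterior Gamma(31, 61/5)
obs 12: x=1 → posterior Gamma(32, 66/5)

155/66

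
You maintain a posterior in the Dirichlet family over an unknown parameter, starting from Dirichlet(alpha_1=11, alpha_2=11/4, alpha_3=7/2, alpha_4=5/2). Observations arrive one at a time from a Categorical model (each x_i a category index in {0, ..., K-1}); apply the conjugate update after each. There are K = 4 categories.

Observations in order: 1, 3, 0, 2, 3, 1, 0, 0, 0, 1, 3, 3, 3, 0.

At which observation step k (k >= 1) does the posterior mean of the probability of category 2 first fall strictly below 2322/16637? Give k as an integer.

k = 13

obs 1: x=1 → posterior Dirichlet(11, 15/4, 7/2, 5/2)
obs 2: x=3 → posterior Dirichlet(11, 15/4, 7/2, 7/2)
obs 3: x=0 → posterior Dirichlet(12, 15/4, 7/2, 7/2)
obs 4: x=2 → posterior Dirichlet(12, 15/4, 9/2, 7/2)
obs 5: x=3 → posterior Dirichlet(12, 15/4, 9/2, 9/2)
obs 6: x=1 → posterior Dirichlet(12, 19/4, 9/2, 9/2)
obs 7: x=0 → posterior Dirichlet(13, 19/4, 9/2, 9/2)
obs 8: x=0 → posterior Dirichlet(14, 19/4, 9/2, 9/2)
obs 9: x=0 → posterior Dirichlet(15, 19/4, 9/2, 9/2)
obs 10: x=1 → posterior Dirichlet(15, 23/4, 9/2, 9/2)
obs 11: x=3 → posterior Dirichlet(15, 23/4, 9/2, 11/2)
obs 12: x=3 → posterior Dirichlet(15, 23/4, 9/2, 13/2)
obs 13: x=3 → posterior Dirichlet(15, 23/4, 9/2, 15/2)
obs 14: x=0 → posterior Dirichlet(16, 23/4, 9/2, 15/2)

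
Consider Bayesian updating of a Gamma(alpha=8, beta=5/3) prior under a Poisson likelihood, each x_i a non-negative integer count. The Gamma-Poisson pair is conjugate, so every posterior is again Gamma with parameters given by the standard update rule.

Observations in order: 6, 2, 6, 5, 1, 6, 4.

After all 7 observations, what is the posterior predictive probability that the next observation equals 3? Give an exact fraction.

obs 1: x=6 → posterior Gamma(14, 8/3)
obs 2: x=2 → posterior Gamma(16, 11/3)
obs 3: x=6 → posterior Gamma(22, 14/3)
obs 4: x=5 → posterior Gamma(27, 17/3)
obs 5: x=1 → posterior Gamma(28, 20/3)
obs 6: x=6 → posterior Gamma(34, 23/3)
obs 7: x=4 → posterior Gamma(38, 26/3)

156714049026064050161247521649027948633458997875831482613760/908485319620418693071190220095272672648773093786320077783229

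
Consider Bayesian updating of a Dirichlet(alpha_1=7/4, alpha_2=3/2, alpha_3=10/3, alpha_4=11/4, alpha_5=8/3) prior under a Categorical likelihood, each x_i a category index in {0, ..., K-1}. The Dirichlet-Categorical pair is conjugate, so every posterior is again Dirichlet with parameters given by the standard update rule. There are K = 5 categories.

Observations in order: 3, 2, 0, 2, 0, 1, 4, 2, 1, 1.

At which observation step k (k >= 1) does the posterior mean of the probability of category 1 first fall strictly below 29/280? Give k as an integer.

obs 1: x=3 → posterior Dirichlet(7/4, 3/2, 10/3, 15/4, 8/3)
obs 2: x=2 → posterior Dirichlet(7/4, 3/2, 13/3, 15/4, 8/3)
obs 3: x=0 → posterior Dirichlet(11/4, 3/2, 13/3, 15/4, 8/3)
obs 4: x=2 → posterior Dirichlet(11/4, 3/2, 16/3, 15/4, 8/3)
obs 5: x=0 → posterior Dirichlet(15/4, 3/2, 16/3, 15/4, 8/3)
obs 6: x=1 → posterior Dirichlet(15/4, 5/2, 16/3, 15/4, 8/3)
obs 7: x=4 → posterior Dirichlet(15/4, 5/2, 16/3, 15/4, 11/3)
obs 8: x=2 → posterior Dirichlet(15/4, 5/2, 19/3, 15/4, 11/3)
obs 9: x=1 → posterior Dirichlet(15/4, 7/2, 19/3, 15/4, 11/3)
obs 10: x=1 → posterior Dirichlet(15/4, 9/2, 19/3, 15/4, 11/3)

k = 3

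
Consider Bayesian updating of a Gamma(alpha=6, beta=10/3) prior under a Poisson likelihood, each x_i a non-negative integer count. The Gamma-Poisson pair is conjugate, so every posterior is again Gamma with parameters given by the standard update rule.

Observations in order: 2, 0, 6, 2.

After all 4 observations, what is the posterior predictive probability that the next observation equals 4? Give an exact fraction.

945435009944627536128638976/9094947017729282379150390625

obs 1: x=2 → posterior Gamma(8, 13/3)
obs 2: x=0 → posterior Gamma(8, 16/3)
obs 3: x=6 → posterior Gamma(14, 19/3)
obs 4: x=2 → posterior Gamma(16, 22/3)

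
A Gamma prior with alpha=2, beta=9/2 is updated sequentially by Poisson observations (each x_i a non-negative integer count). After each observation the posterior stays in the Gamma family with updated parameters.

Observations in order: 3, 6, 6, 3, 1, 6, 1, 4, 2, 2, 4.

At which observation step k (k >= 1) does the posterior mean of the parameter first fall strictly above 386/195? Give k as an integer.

obs 1: x=3 → posterior Gamma(5, 11/2)
obs 2: x=6 → posterior Gamma(11, 13/2)
obs 3: x=6 → posterior Gamma(17, 15/2)
obs 4: x=3 → posterior Gamma(20, 17/2)
obs 5: x=1 → posterior Gamma(21, 19/2)
obs 6: x=6 → posterior Gamma(27, 21/2)
obs 7: x=1 → posterior Gamma(28, 23/2)
obs 8: x=4 → posterior Gamma(32, 25/2)
obs 9: x=2 → posterior Gamma(34, 27/2)
obs 10: x=2 → posterior Gamma(36, 29/2)
obs 11: x=4 → posterior Gamma(40, 31/2)

k = 3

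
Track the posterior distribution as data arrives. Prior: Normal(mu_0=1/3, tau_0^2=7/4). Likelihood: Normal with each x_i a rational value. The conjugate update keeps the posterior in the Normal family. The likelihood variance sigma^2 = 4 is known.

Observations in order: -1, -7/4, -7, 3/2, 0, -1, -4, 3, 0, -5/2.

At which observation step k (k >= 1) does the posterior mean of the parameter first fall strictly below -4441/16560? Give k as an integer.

obs 1: x=-1 → posterior Normal(-5/69, 28/23)
obs 2: x=-7/4 → posterior Normal(-167/360, 14/15)
obs 3: x=-7 → posterior Normal(-755/444, 28/37)
obs 4: x=3/2 → posterior Normal(-629/528, 7/11)
obs 5: x=0 → posterior Normal(-37/36, 28/51)
obs 6: x=-1 → posterior Normal(-713/696, 14/29)
obs 7: x=-4 → posterior Normal(-1049/780, 28/65)
obs 8: x=3 → posterior Normal(-797/864, 7/18)
obs 9: x=0 → posterior Normal(-797/948, 28/79)
obs 10: x=-5/2 → posterior Normal(-1007/1032, 14/43)

k = 2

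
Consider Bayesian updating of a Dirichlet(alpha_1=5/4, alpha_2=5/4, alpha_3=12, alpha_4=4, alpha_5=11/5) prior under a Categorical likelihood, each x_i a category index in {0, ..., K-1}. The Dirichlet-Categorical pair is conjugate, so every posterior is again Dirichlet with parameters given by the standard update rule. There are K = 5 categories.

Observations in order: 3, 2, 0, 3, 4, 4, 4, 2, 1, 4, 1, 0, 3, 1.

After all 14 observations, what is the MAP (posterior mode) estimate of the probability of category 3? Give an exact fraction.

obs 1: x=3 → posterior Dirichlet(5/4, 5/4, 12, 5, 11/5)
obs 2: x=2 → posterior Dirichlet(5/4, 5/4, 13, 5, 11/5)
obs 3: x=0 → posterior Dirichlet(9/4, 5/4, 13, 5, 11/5)
obs 4: x=3 → posterior Dirichlet(9/4, 5/4, 13, 6, 11/5)
obs 5: x=4 → posterior Dirichlet(9/4, 5/4, 13, 6, 16/5)
obs 6: x=4 → posterior Dirichlet(9/4, 5/4, 13, 6, 21/5)
obs 7: x=4 → posterior Dirichlet(9/4, 5/4, 13, 6, 26/5)
obs 8: x=2 → posterior Dirichlet(9/4, 5/4, 14, 6, 26/5)
obs 9: x=1 → posterior Dirichlet(9/4, 9/4, 14, 6, 26/5)
obs 10: x=4 → posterior Dirichlet(9/4, 9/4, 14, 6, 31/5)
obs 11: x=1 → posterior Dirichlet(9/4, 13/4, 14, 6, 31/5)
obs 12: x=0 → posterior Dirichlet(13/4, 13/4, 14, 6, 31/5)
obs 13: x=3 → posterior Dirichlet(13/4, 13/4, 14, 7, 31/5)
obs 14: x=1 → posterior Dirichlet(13/4, 17/4, 14, 7, 31/5)

20/99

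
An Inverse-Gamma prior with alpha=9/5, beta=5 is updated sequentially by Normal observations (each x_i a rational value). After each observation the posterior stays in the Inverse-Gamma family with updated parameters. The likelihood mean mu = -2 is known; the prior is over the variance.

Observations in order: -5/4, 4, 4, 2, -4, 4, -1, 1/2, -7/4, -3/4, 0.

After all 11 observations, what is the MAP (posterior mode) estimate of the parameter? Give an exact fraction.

obs 1: x=-5/4 → posterior Inverse-Gamma(23/10, 169/32)
obs 2: x=4 → posterior Inverse-Gamma(14/5, 745/32)
obs 3: x=4 → posterior Inverse-Gamma(33/10, 1321/32)
obs 4: x=2 → posterior Inverse-Gamma(19/5, 1577/32)
obs 5: x=-4 → posterior Inverse-Gamma(43/10, 1641/32)
obs 6: x=4 → posterior Inverse-Gamma(24/5, 2217/32)
obs 7: x=-1 → posterior Inverse-Gamma(53/10, 2233/32)
obs 8: x=1/2 → posterior Inverse-Gamma(29/5, 2333/32)
obs 9: x=-7/4 → posterior Inverse-Gamma(63/10, 1167/16)
obs 10: x=-3/4 → posterior Inverse-Gamma(34/5, 2359/32)
obs 11: x=0 → posterior Inverse-Gamma(73/10, 2423/32)

12115/1328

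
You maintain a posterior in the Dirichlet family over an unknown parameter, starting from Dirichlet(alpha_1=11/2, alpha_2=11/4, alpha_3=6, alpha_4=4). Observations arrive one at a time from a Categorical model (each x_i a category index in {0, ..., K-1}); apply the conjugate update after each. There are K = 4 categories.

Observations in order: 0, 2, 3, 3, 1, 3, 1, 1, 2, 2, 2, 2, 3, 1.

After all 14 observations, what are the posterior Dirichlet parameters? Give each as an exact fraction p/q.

alpha_1=13/2, alpha_2=27/4, alpha_3=11, alpha_4=8

obs 1: x=0 → posterior Dirichlet(13/2, 11/4, 6, 4)
obs 2: x=2 → posterior Dirichlet(13/2, 11/4, 7, 4)
obs 3: x=3 → posterior Dirichlet(13/2, 11/4, 7, 5)
obs 4: x=3 → posterior Dirichlet(13/2, 11/4, 7, 6)
obs 5: x=1 → posterior Dirichlet(13/2, 15/4, 7, 6)
obs 6: x=3 → posterior Dirichlet(13/2, 15/4, 7, 7)
obs 7: x=1 → posterior Dirichlet(13/2, 19/4, 7, 7)
obs 8: x=1 → posterior Dirichlet(13/2, 23/4, 7, 7)
obs 9: x=2 → posterior Dirichlet(13/2, 23/4, 8, 7)
obs 10: x=2 → posterior Dirichlet(13/2, 23/4, 9, 7)
obs 11: x=2 → posterior Dirichlet(13/2, 23/4, 10, 7)
obs 12: x=2 → posterior Dirichlet(13/2, 23/4, 11, 7)
obs 13: x=3 → posterior Dirichlet(13/2, 23/4, 11, 8)
obs 14: x=1 → posterior Dirichlet(13/2, 27/4, 11, 8)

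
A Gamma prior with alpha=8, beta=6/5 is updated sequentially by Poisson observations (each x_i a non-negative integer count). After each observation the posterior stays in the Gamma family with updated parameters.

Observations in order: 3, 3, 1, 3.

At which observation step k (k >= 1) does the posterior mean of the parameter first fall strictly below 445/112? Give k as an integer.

obs 1: x=3 → posterior Gamma(11, 11/5)
obs 2: x=3 → posterior Gamma(14, 16/5)
obs 3: x=1 → posterior Gamma(15, 21/5)
obs 4: x=3 → posterior Gamma(18, 26/5)

k = 3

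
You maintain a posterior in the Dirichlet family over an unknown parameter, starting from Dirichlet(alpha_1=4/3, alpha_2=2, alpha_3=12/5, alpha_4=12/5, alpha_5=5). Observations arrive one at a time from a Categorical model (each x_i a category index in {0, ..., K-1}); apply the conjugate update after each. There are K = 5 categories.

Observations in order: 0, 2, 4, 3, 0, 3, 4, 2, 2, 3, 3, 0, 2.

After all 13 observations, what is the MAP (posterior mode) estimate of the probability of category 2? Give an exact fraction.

obs 1: x=0 → posterior Dirichlet(7/3, 2, 12/5, 12/5, 5)
obs 2: x=2 → posterior Dirichlet(7/3, 2, 17/5, 12/5, 5)
obs 3: x=4 → posterior Dirichlet(7/3, 2, 17/5, 12/5, 6)
obs 4: x=3 → posterior Dirichlet(7/3, 2, 17/5, 17/5, 6)
obs 5: x=0 → posterior Dirichlet(10/3, 2, 17/5, 17/5, 6)
obs 6: x=3 → posterior Dirichlet(10/3, 2, 17/5, 22/5, 6)
obs 7: x=4 → posterior Dirichlet(10/3, 2, 17/5, 22/5, 7)
obs 8: x=2 → posterior Dirichlet(10/3, 2, 22/5, 22/5, 7)
obs 9: x=2 → posterior Dirichlet(10/3, 2, 27/5, 22/5, 7)
obs 10: x=3 → posterior Dirichlet(10/3, 2, 27/5, 27/5, 7)
obs 11: x=3 → posterior Dirichlet(10/3, 2, 27/5, 32/5, 7)
obs 12: x=0 → posterior Dirichlet(13/3, 2, 27/5, 32/5, 7)
obs 13: x=2 → posterior Dirichlet(13/3, 2, 32/5, 32/5, 7)

81/317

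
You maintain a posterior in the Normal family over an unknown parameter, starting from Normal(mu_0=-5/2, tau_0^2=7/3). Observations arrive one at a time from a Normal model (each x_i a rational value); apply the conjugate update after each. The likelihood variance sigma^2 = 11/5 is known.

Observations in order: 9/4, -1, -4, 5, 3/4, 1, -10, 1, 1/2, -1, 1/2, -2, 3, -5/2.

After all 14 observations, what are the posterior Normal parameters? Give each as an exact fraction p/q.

mu_0=-310/523, tau_0^2=77/523

obs 1: x=9/4 → posterior Normal(-15/272, 77/68)
obs 2: x=-1 → posterior Normal(-155/412, 77/103)
obs 3: x=-4 → posterior Normal(-715/552, 77/138)
obs 4: x=5 → posterior Normal(-15/692, 77/173)
obs 5: x=3/4 → posterior Normal(45/416, 77/208)
obs 6: x=1 → posterior Normal(115/486, 77/243)
obs 7: x=-10 → posterior Normal(-585/556, 77/278)
obs 8: x=1 → posterior Normal(-515/626, 77/313)
obs 9: x=1/2 → posterior Normal(-20/29, 77/348)
obs 10: x=-1 → posterior Normal(-275/383, 77/383)
obs 11: x=1/2 → posterior Normal(-515/836, 7/38)
obs 12: x=-2 → posterior Normal(-655/906, 77/453)
obs 13: x=3 → posterior Normal(-445/976, 77/488)
obs 14: x=-5/2 → posterior Normal(-310/523, 77/523)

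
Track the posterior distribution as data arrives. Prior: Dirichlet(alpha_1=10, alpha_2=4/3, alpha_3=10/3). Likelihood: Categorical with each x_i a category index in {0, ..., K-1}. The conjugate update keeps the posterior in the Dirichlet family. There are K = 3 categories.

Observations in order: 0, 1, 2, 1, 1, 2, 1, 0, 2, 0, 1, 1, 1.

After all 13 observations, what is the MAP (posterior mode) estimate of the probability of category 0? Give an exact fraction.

obs 1: x=0 → posterior Dirichlet(11, 4/3, 10/3)
obs 2: x=1 → posterior Dirichlet(11, 7/3, 10/3)
obs 3: x=2 → posterior Dirichlet(11, 7/3, 13/3)
obs 4: x=1 → posterior Dirichlet(11, 10/3, 13/3)
obs 5: x=1 → posterior Dirichlet(11, 13/3, 13/3)
obs 6: x=2 → posterior Dirichlet(11, 13/3, 16/3)
obs 7: x=1 → posterior Dirichlet(11, 16/3, 16/3)
obs 8: x=0 → posterior Dirichlet(12, 16/3, 16/3)
obs 9: x=2 → posterior Dirichlet(12, 16/3, 19/3)
obs 10: x=0 → posterior Dirichlet(13, 16/3, 19/3)
obs 11: x=1 → posterior Dirichlet(13, 19/3, 19/3)
obs 12: x=1 → posterior Dirichlet(13, 22/3, 19/3)
obs 13: x=1 → posterior Dirichlet(13, 25/3, 19/3)

18/37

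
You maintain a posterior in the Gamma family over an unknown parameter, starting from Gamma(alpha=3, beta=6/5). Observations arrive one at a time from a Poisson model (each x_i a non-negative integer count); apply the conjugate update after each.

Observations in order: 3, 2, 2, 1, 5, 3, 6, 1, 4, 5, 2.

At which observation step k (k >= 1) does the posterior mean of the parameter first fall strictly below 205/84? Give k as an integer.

obs 1: x=3 → posterior Gamma(6, 11/5)
obs 2: x=2 → posterior Gamma(8, 16/5)
obs 3: x=2 → posterior Gamma(10, 21/5)
obs 4: x=1 → posterior Gamma(11, 26/5)
obs 5: x=5 → posterior Gamma(16, 31/5)
obs 6: x=3 → posterior Gamma(19, 36/5)
obs 7: x=6 → posterior Gamma(25, 41/5)
obs 8: x=1 → posterior Gamma(26, 46/5)
obs 9: x=4 → posterior Gamma(30, 51/5)
obs 10: x=5 → posterior Gamma(35, 56/5)
obs 11: x=2 → posterior Gamma(37, 61/5)

k = 3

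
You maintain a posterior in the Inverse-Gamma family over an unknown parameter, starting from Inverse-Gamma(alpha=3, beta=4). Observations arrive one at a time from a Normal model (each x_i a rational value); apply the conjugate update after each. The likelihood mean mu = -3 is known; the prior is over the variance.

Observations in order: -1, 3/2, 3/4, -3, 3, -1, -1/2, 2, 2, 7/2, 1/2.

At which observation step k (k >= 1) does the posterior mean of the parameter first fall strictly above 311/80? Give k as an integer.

k = 2

obs 1: x=-1 → posterior Inverse-Gamma(7/2, 6)
obs 2: x=3/2 → posterior Inverse-Gamma(4, 129/8)
obs 3: x=3/4 → posterior Inverse-Gamma(9/2, 741/32)
obs 4: x=-3 → posterior Inverse-Gamma(5, 741/32)
obs 5: x=3 → posterior Inverse-Gamma(11/2, 1317/32)
obs 6: x=-1 → posterior Inverse-Gamma(6, 1381/32)
obs 7: x=-1/2 → posterior Inverse-Gamma(13/2, 1481/32)
obs 8: x=2 → posterior Inverse-Gamma(7, 1881/32)
obs 9: x=2 → posterior Inverse-Gamma(15/2, 2281/32)
obs 10: x=7/2 → posterior Inverse-Gamma(8, 2957/32)
obs 11: x=1/2 → posterior Inverse-Gamma(17/2, 3153/32)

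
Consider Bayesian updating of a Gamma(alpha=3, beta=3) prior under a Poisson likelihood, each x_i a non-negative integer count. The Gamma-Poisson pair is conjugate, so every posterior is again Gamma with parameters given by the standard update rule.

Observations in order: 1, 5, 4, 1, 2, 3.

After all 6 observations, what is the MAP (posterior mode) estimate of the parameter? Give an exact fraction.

obs 1: x=1 → posterior Gamma(4, 4)
obs 2: x=5 → posterior Gamma(9, 5)
obs 3: x=4 → posterior Gamma(13, 6)
obs 4: x=1 → posterior Gamma(14, 7)
obs 5: x=2 → posterior Gamma(16, 8)
obs 6: x=3 → posterior Gamma(19, 9)

2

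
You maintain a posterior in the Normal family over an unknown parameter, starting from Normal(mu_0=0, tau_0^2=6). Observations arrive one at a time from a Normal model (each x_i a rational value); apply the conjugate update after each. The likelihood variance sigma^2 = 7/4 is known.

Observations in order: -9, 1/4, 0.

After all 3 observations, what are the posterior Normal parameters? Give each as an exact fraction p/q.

obs 1: x=-9 → posterior Normal(-216/31, 42/31)
obs 2: x=1/4 → posterior Normal(-42/11, 42/55)
obs 3: x=0 → posterior Normal(-210/79, 42/79)

mu_0=-210/79, tau_0^2=42/79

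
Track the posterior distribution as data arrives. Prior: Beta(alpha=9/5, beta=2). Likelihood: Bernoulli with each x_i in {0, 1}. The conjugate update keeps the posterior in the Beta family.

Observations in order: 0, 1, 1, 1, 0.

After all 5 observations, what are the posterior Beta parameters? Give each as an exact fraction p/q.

alpha=24/5, beta=4

obs 1: x=0 → posterior Beta(9/5, 3)
obs 2: x=1 → posterior Beta(14/5, 3)
obs 3: x=1 → posterior Beta(19/5, 3)
obs 4: x=1 → posterior Beta(24/5, 3)
obs 5: x=0 → posterior Beta(24/5, 4)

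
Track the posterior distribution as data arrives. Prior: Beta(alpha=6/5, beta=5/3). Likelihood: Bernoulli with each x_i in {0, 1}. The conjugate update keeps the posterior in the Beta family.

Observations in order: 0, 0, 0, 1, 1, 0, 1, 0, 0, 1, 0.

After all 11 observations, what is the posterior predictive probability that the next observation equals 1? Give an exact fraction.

3/8

obs 1: x=0 → posterior Beta(6/5, 8/3)
obs 2: x=0 → posterior Beta(6/5, 11/3)
obs 3: x=0 → posterior Beta(6/5, 14/3)
obs 4: x=1 → posterior Beta(11/5, 14/3)
obs 5: x=1 → posterior Beta(16/5, 14/3)
obs 6: x=0 → posterior Beta(16/5, 17/3)
obs 7: x=1 → posterior Beta(21/5, 17/3)
obs 8: x=0 → posterior Beta(21/5, 20/3)
obs 9: x=0 → posterior Beta(21/5, 23/3)
obs 10: x=1 → posterior Beta(26/5, 23/3)
obs 11: x=0 → posterior Beta(26/5, 26/3)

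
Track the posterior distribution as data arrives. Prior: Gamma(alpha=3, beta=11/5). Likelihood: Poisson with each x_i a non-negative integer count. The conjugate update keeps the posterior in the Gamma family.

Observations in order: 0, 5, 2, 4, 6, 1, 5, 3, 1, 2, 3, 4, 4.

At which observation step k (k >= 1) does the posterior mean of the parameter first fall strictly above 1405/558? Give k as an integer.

obs 1: x=0 → posterior Gamma(3, 16/5)
obs 2: x=5 → posterior Gamma(8, 21/5)
obs 3: x=2 → posterior Gamma(10, 26/5)
obs 4: x=4 → posterior Gamma(14, 31/5)
obs 5: x=6 → posterior Gamma(20, 36/5)
obs 6: x=1 → posterior Gamma(21, 41/5)
obs 7: x=5 → posterior Gamma(26, 46/5)
obs 8: x=3 → posterior Gamma(29, 51/5)
obs 9: x=1 → posterior Gamma(30, 56/5)
obs 10: x=2 → posterior Gamma(32, 61/5)
obs 11: x=3 → posterior Gamma(35, 66/5)
obs 12: x=4 → posterior Gamma(39, 71/5)
obs 13: x=4 → posterior Gamma(43, 76/5)

k = 5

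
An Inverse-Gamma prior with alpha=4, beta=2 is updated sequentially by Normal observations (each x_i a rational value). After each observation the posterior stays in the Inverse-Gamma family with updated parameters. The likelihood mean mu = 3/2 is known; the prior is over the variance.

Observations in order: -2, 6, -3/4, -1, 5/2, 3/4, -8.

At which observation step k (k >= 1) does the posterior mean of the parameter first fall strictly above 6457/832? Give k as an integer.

obs 1: x=-2 → posterior Inverse-Gamma(9/2, 65/8)
obs 2: x=6 → posterior Inverse-Gamma(5, 73/4)
obs 3: x=-3/4 → posterior Inverse-Gamma(11/2, 665/32)
obs 4: x=-1 → posterior Inverse-Gamma(6, 765/32)
obs 5: x=5/2 → posterior Inverse-Gamma(13/2, 781/32)
obs 6: x=3/4 → posterior Inverse-Gamma(7, 395/16)
obs 7: x=-8 → posterior Inverse-Gamma(15/2, 1117/16)

k = 7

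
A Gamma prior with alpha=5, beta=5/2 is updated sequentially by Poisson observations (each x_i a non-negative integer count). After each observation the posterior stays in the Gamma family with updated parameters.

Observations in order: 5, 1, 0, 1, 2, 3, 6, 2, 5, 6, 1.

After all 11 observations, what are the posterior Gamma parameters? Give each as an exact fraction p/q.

alpha=37, beta=27/2

obs 1: x=5 → posterior Gamma(10, 7/2)
obs 2: x=1 → posterior Gamma(11, 9/2)
obs 3: x=0 → posterior Gamma(11, 11/2)
obs 4: x=1 → posterior Gamma(12, 13/2)
obs 5: x=2 → posterior Gamma(14, 15/2)
obs 6: x=3 → posterior Gamma(17, 17/2)
obs 7: x=6 → posterior Gamma(23, 19/2)
obs 8: x=2 → posterior Gamma(25, 21/2)
obs 9: x=5 → posterior Gamma(30, 23/2)
obs 10: x=6 → posterior Gamma(36, 25/2)
obs 11: x=1 → posterior Gamma(37, 27/2)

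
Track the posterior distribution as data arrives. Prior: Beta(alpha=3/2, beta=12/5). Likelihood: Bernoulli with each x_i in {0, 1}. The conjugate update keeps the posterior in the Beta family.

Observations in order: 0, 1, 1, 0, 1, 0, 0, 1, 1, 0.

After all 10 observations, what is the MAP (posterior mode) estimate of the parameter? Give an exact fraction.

obs 1: x=0 → posterior Beta(3/2, 17/5)
obs 2: x=1 → posterior Beta(5/2, 17/5)
obs 3: x=1 → posterior Beta(7/2, 17/5)
obs 4: x=0 → posterior Beta(7/2, 22/5)
obs 5: x=1 → posterior Beta(9/2, 22/5)
obs 6: x=0 → posterior Beta(9/2, 27/5)
obs 7: x=0 → posterior Beta(9/2, 32/5)
obs 8: x=1 → posterior Beta(11/2, 32/5)
obs 9: x=1 → posterior Beta(13/2, 32/5)
obs 10: x=0 → posterior Beta(13/2, 37/5)

55/119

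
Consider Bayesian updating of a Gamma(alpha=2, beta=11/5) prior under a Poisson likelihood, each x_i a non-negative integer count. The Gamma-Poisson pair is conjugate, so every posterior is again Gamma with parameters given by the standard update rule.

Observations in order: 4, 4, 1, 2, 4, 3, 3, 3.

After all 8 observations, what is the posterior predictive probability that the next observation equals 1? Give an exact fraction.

16208317493351041249971741763048255532115397065/79441371529149190399764711088000102639303917568

obs 1: x=4 → posterior Gamma(6, 16/5)
obs 2: x=4 → posterior Gamma(10, 21/5)
obs 3: x=1 → posterior Gamma(11, 26/5)
obs 4: x=2 → posterior Gamma(13, 31/5)
obs 5: x=4 → posterior Gamma(17, 36/5)
obs 6: x=3 → posterior Gamma(20, 41/5)
obs 7: x=3 → posterior Gamma(23, 46/5)
obs 8: x=3 → posterior Gamma(26, 51/5)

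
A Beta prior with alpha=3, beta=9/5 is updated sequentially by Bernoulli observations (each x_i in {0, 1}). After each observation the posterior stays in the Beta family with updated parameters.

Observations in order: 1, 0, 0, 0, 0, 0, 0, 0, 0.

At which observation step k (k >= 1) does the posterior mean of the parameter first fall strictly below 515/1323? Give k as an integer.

obs 1: x=1 → posterior Beta(4, 9/5)
obs 2: x=0 → posterior Beta(4, 14/5)
obs 3: x=0 → posterior Beta(4, 19/5)
obs 4: x=0 → posterior Beta(4, 24/5)
obs 5: x=0 → posterior Beta(4, 29/5)
obs 6: x=0 → posterior Beta(4, 34/5)
obs 7: x=0 → posterior Beta(4, 39/5)
obs 8: x=0 → posterior Beta(4, 44/5)
obs 9: x=0 → posterior Beta(4, 49/5)

k = 6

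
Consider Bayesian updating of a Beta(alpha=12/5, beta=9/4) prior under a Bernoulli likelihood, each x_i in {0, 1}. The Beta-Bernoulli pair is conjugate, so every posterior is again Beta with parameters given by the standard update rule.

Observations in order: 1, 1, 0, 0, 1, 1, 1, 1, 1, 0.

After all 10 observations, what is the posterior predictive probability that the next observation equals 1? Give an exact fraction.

obs 1: x=1 → posterior Beta(17/5, 9/4)
obs 2: x=1 → posterior Beta(22/5, 9/4)
obs 3: x=0 → posterior Beta(22/5, 13/4)
obs 4: x=0 → posterior Beta(22/5, 17/4)
obs 5: x=1 → posterior Beta(27/5, 17/4)
obs 6: x=1 → posterior Beta(32/5, 17/4)
obs 7: x=1 → posterior Beta(37/5, 17/4)
obs 8: x=1 → posterior Beta(42/5, 17/4)
obs 9: x=1 → posterior Beta(47/5, 17/4)
obs 10: x=0 → posterior Beta(47/5, 21/4)

188/293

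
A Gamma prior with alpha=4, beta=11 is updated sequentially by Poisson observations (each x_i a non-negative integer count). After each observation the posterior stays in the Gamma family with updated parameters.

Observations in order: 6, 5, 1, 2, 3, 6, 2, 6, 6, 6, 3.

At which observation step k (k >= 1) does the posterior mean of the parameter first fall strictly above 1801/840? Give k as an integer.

k = 10

obs 1: x=6 → posterior Gamma(10, 12)
obs 2: x=5 → posterior Gamma(15, 13)
obs 3: x=1 → posterior Gamma(16, 14)
obs 4: x=2 → posterior Gamma(18, 15)
obs 5: x=3 → posterior Gamma(21, 16)
obs 6: x=6 → posterior Gamma(27, 17)
obs 7: x=2 → posterior Gamma(29, 18)
obs 8: x=6 → posterior Gamma(35, 19)
obs 9: x=6 → posterior Gamma(41, 20)
obs 10: x=6 → posterior Gamma(47, 21)
obs 11: x=3 → posterior Gamma(50, 22)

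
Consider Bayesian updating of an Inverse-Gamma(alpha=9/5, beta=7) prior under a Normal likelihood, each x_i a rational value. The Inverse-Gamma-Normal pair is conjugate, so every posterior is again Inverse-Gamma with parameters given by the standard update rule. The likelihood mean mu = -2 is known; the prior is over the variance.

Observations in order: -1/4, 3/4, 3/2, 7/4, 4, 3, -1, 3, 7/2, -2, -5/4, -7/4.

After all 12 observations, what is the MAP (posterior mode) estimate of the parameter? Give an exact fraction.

obs 1: x=-1/4 → posterior Inverse-Gamma(23/10, 273/32)
obs 2: x=3/4 → posterior Inverse-Gamma(14/5, 197/16)
obs 3: x=3/2 → posterior Inverse-Gamma(33/10, 295/16)
obs 4: x=7/4 → posterior Inverse-Gamma(19/5, 815/32)
obs 5: x=4 → posterior Inverse-Gamma(43/10, 1391/32)
obs 6: x=3 → posterior Inverse-Gamma(24/5, 1791/32)
obs 7: x=-1 → posterior Inverse-Gamma(53/10, 1807/32)
obs 8: x=3 → posterior Inverse-Gamma(29/5, 2207/32)
obs 9: x=7/2 → posterior Inverse-Gamma(63/10, 2691/32)
obs 10: x=-2 → posterior Inverse-Gamma(34/5, 2691/32)
obs 11: x=-5/4 → posterior Inverse-Gamma(73/10, 675/8)
obs 12: x=-7/4 → posterior Inverse-Gamma(39/5, 2701/32)

13505/1408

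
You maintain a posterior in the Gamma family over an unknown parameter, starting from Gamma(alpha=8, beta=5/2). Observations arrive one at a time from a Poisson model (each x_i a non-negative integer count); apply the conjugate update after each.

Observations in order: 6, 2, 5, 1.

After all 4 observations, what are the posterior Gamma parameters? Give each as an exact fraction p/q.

obs 1: x=6 → posterior Gamma(14, 7/2)
obs 2: x=2 → posterior Gamma(16, 9/2)
obs 3: x=5 → posterior Gamma(21, 11/2)
obs 4: x=1 → posterior Gamma(22, 13/2)

alpha=22, beta=13/2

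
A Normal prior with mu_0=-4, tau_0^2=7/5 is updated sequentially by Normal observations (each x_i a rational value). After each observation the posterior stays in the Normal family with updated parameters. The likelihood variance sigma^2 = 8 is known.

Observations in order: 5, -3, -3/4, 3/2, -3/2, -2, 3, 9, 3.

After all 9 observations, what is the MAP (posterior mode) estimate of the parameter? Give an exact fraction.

obs 1: x=5 → posterior Normal(-125/47, 56/47)
obs 2: x=-3 → posterior Normal(-73/27, 28/27)
obs 3: x=-3/4 → posterior Normal(-605/244, 56/61)
obs 4: x=3/2 → posterior Normal(-563/272, 14/17)
obs 5: x=-3/2 → posterior Normal(-121/60, 56/75)
obs 6: x=-2 → posterior Normal(-661/328, 28/41)
obs 7: x=3 → posterior Normal(-577/356, 56/89)
obs 8: x=9 → posterior Normal(-325/384, 7/12)
obs 9: x=3 → posterior Normal(-241/412, 56/103)

-241/412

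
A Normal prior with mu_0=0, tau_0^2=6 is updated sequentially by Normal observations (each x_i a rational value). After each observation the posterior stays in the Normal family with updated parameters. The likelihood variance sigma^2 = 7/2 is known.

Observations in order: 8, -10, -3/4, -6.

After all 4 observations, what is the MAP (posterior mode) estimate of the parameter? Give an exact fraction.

-21/11

obs 1: x=8 → posterior Normal(96/19, 42/19)
obs 2: x=-10 → posterior Normal(-24/31, 42/31)
obs 3: x=-3/4 → posterior Normal(-33/43, 42/43)
obs 4: x=-6 → posterior Normal(-21/11, 42/55)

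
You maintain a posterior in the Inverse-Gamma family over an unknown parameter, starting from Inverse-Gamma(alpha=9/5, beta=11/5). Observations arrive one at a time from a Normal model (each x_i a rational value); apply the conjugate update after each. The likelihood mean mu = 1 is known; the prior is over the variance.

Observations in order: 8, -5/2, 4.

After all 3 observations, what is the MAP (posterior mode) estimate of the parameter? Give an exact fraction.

obs 1: x=8 → posterior Inverse-Gamma(23/10, 267/10)
obs 2: x=-5/2 → posterior Inverse-Gamma(14/5, 1313/40)
obs 3: x=4 → posterior Inverse-Gamma(33/10, 1493/40)

1493/172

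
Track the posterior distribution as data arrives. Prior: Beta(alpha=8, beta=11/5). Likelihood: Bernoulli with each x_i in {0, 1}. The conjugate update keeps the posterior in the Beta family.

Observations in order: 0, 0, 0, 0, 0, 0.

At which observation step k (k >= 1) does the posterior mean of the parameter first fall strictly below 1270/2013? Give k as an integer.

k = 3

obs 1: x=0 → posterior Beta(8, 16/5)
obs 2: x=0 → posterior Beta(8, 21/5)
obs 3: x=0 → posterior Beta(8, 26/5)
obs 4: x=0 → posterior Beta(8, 31/5)
obs 5: x=0 → posterior Beta(8, 36/5)
obs 6: x=0 → posterior Beta(8, 41/5)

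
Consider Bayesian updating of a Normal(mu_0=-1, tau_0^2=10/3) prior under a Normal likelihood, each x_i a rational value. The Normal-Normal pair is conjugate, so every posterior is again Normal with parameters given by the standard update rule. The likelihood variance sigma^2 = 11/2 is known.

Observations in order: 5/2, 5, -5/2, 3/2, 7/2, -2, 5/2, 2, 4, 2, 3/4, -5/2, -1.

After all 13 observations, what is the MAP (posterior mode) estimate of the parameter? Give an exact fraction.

282/293

obs 1: x=5/2 → posterior Normal(17/53, 110/53)
obs 2: x=5 → posterior Normal(117/73, 110/73)
obs 3: x=-5/2 → posterior Normal(67/93, 110/93)
obs 4: x=3/2 → posterior Normal(97/113, 110/113)
obs 5: x=7/2 → posterior Normal(167/133, 110/133)
obs 6: x=-2 → posterior Normal(127/153, 110/153)
obs 7: x=5/2 → posterior Normal(177/173, 110/173)
obs 8: x=2 → posterior Normal(217/193, 110/193)
obs 9: x=4 → posterior Normal(99/71, 110/213)
obs 10: x=2 → posterior Normal(337/233, 110/233)
obs 11: x=3/4 → posterior Normal(32/23, 10/23)
obs 12: x=-5/2 → posterior Normal(302/273, 110/273)
obs 13: x=-1 → posterior Normal(282/293, 110/293)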